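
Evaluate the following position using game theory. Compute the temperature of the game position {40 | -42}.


The game is {40 | -42}, a switch {a | b} with numbers a > b.
Cooling {a | b} by t gives {a - t | b + t}, which stops being hot when a - t = b + t, i.e. at t = (a - b)/2. So the temperature of a switch is (a - b)/2.
Temperature = (Left option - Right option) / 2
= (40 - (-42)) / 2
= 82 / 2
= 41

41


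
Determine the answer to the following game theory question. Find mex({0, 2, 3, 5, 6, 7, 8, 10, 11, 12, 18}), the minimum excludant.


Set = {0, 2, 3, 5, 6, 7, 8, 10, 11, 12, 18}
0 is in the set.
1 is NOT in the set. This is the mex.
mex = 1

1


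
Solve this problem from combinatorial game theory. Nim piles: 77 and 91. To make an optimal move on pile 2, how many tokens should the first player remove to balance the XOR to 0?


Piles: 77 and 91
Current XOR: 77 XOR 91 = 22 (non-zero, so this is an N-position).
To make the XOR zero, we need to find a move that balances the piles.
For pile 2 (size 91): target = 91 XOR 22 = 77
We reduce pile 2 from 91 to 77.
Tokens removed: 91 - 77 = 14
Verification: 77 XOR 77 = 0

14


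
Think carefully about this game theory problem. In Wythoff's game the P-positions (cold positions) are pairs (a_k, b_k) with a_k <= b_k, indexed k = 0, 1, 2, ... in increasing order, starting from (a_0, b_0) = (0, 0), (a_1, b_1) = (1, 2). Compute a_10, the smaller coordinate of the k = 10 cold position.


By Wythoff's theorem, a_k = floor(k * phi) and b_k = floor(k * phi^2) = a_k + k, where phi = (1 + sqrt(5))/2 is the golden ratio.
phi = (1 + sqrt(5))/2 = 1.618034
k = 10
k * phi = 10 * 1.618034 = 16.180340
a_10 = floor(k * phi) = 16

16


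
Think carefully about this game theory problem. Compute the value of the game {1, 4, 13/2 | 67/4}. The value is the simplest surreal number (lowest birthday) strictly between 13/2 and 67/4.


Left options: {1, 4, 13/2}, max = 13/2
Right options: {67/4}, min = 67/4
All options are numbers and max(Left) < min(Right), so by the simplicity theorem the value is the simplest (earliest-born) number strictly between 13/2 and 67/4.
Integers 7 through 16 all lie strictly between 13/2 and 67/4.
Among integers, the simplest (lowest birthday = smallest |n|; 0 is born on day 0, +-n on day n) is 7.
No non-integer in the interval can be simpler: if x is a non-integer in the interval, then floor(x) or ceil(x) also lies in the interval (the interval contains an integer), and both are proper prefixes of x's sign expansion, i.e. born earlier. So the game value is 7.
Game value = 7

7


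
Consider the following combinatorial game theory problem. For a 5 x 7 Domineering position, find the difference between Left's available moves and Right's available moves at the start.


Board is 5 x 7 (rows x cols).
Left (vertical) placements: (rows-1) * cols = 4 * 7 = 28
Right (horizontal) placements: rows * (cols-1) = 5 * 6 = 30
Advantage = Left - Right = 28 - 30 = -2

-2


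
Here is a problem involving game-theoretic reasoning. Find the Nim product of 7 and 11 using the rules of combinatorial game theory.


Nim multiplication is bilinear over XOR: (u XOR v) * w = (u*w) XOR (v*w).
So we split each operand into its bit components and XOR the pairwise Nim products.
7 = 1 + 2 + 4 (as XOR of powers of 2).
11 = 1 + 2 + 8 (as XOR of powers of 2).
Using the standard Nim-product table on single bits:
  2*2 = 3,   2*4 = 8,   2*8 = 12,
  4*4 = 6,   4*8 = 11,  8*8 = 13,
and  1*x = x (identity), k*l = l*k (commutative).
Pairwise Nim products:
  1 * 1 = 1
  1 * 2 = 2
  1 * 8 = 8
  2 * 1 = 2
  2 * 2 = 3
  2 * 8 = 12
  4 * 1 = 4
  4 * 2 = 8
  4 * 8 = 11
XOR them: 1 XOR 2 XOR 8 XOR 2 XOR 3 XOR 12 XOR 4 XOR 8 XOR 11 = 1.
Result: 7 * 11 = 1 (in Nim).

1


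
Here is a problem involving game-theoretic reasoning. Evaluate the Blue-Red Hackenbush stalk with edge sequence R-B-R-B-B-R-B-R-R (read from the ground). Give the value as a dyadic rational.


Edges (from ground): R-B-R-B-B-R-B-R-R
By Berlekamp's sign-expansion rule, a Blue-Red Hackenbush stalk has the value of the surreal number whose sign sequence is the edge sequence with B -> + and R -> -.
Sign sequence: -+-++-+--
Trace the sign expansion in the surreal number tree, starting from 0:
Edge 1: R (sign -) -> bounds (-inf, 0), value = -1
Edge 2: B (sign +) -> bounds (-1, 0), value = -1/2
Edge 3: R (sign -) -> bounds (-1, -1/2), value = -3/4
Edge 4: B (sign +) -> bounds (-3/4, -1/2), value = -5/8
Edge 5: B (sign +) -> bounds (-5/8, -1/2), value = -9/16
Edge 6: R (sign -) -> bounds (-5/8, -9/16), value = -19/32
Edge 7: B (sign +) -> bounds (-19/32, -9/16), value = -37/64
Edge 8: R (sign -) -> bounds (-19/32, -37/64), value = -75/128
Edge 9: R (sign -) -> bounds (-19/32, -75/128), value = -151/256
Game value = -151/256

-151/256


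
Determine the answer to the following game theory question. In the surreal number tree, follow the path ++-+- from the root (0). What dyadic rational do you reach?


Sign expansion: ++-+-
Rule: track bounds (lo, hi), initially (-inf, +inf). On '+', the current value becomes lo and we move to the simplest number in (value, hi): value + 1 if hi = +inf, otherwise the midpoint (value + hi)/2. On '-', the current value becomes hi and we move to value - 1 if lo = -inf, otherwise the midpoint (lo + value)/2.
Start at 0.
Step 1: sign = +, move right. Bounds: (0, +inf). Value = 1
Step 2: sign = +, move right. Bounds: (1, +inf). Value = 2
Step 3: sign = -, move left. Bounds: (1, 2). Value = 3/2
Step 4: sign = +, move right. Bounds: (3/2, 2). Value = 7/4
Step 5: sign = -, move left. Bounds: (3/2, 7/4). Value = 13/8
The surreal number with sign expansion ++-+- is 13/8.

13/8


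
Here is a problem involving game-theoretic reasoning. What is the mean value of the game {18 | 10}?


Game = {18 | 10}, a switch {a | b} with numbers a > b.
Its thermograph has left wall a - t and right wall b + t, which meet at t = (a - b)/2, where both equal (a + b)/2. So the mast (mean value) is at (a + b)/2.
Mean = (18 + (10))/2 = 28/2 = 14

14


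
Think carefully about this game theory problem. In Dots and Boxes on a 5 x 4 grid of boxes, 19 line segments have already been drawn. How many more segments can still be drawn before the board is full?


Grid: 5 x 4 boxes, i.e. 6 rows and 5 columns of dots.
Horizontal edges: (rows + 1) * cols = 6 * 4 = 24
Vertical edges: rows * (cols + 1) = 5 * 5 = 25
Total edges: 24 + 25 = 49
Edges drawn: 19
Remaining: 49 - 19 = 30

30


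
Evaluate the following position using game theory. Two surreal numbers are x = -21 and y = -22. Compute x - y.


x = -21, y = -22
x - y = -21 - -22 = 1

1


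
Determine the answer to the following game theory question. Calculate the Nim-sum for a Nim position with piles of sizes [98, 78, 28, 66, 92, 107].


We need the XOR (exclusive or) of all pile sizes.
After XOR-ing pile 1 (size 98): 0 XOR 98 = 98
After XOR-ing pile 2 (size 78): 98 XOR 78 = 44
After XOR-ing pile 3 (size 28): 44 XOR 28 = 48
After XOR-ing pile 4 (size 66): 48 XOR 66 = 114
After XOR-ing pile 5 (size 92): 114 XOR 92 = 46
After XOR-ing pile 6 (size 107): 46 XOR 107 = 69
The Nim-value of this position is 69.

69


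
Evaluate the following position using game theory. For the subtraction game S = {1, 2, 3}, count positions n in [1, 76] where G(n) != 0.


Subtraction set S = {1, 2, 3}, so G(n) = n mod 4.
G(n) = 0 when n is a multiple of 4.
Multiples of 4 in [1, 76]: 19
N-positions (nonzero Grundy) = 76 - 19 = 57

57


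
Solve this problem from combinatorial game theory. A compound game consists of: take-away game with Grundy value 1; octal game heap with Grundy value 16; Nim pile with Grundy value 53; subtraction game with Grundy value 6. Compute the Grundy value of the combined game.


By the Sprague-Grundy theorem, the Grundy value of a sum of games is the XOR of individual Grundy values.
take-away game: Grundy value = 1. Running XOR: 0 XOR 1 = 1
octal game heap: Grundy value = 16. Running XOR: 1 XOR 16 = 17
Nim pile: Grundy value = 53. Running XOR: 17 XOR 53 = 36
subtraction game: Grundy value = 6. Running XOR: 36 XOR 6 = 34
The combined Grundy value is 34.

34


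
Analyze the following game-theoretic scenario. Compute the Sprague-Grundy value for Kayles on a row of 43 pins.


Kayles: a move removes 1 or 2 adjacent pins from a contiguous row.
Removing pins from a row of k leaves two independent rows (a, b) with a + b = k - 1 (one pin) or a + b = k - 2 (two pins); an end removal gives a = 0.
By Sprague-Grundy, G(k) = mex{ G(a) XOR G(b) } over all these splits. G(0) = 0.
G(1): splits (0,0):0^0=0 -> mex({0}) = 1
G(2): splits (0,1):0^1=1 (0,0):0^0=0 -> mex({0, 1}) = 2
G(3): splits (0,2):0^2=2 (1,1):1^1=0 (0,1):0^1=1 -> mex({0, 1, 2}) = 3
G(4): splits (0,3):0^3=3 (1,2):1^2=3 (0,2):0^2=2 (1,1):1^1=0 -> mex({0, 2, 3}) = 1
G(5): splits (0,4):0^1=1 (1,3):1^3=2 (2,2):2^2=0 (0,3):0^3=3 (1,2):1^2=3 -> mex({0, 1, 2, 3}) = 4
G(6) = mex({0, 1, 2, 4}) = 3
G(7) = mex({0, 1, 3, 4, 5}) = 2
G(8) = mex({0, 2, 3, 5, 6}) = 1
G(9) = mex({0, 1, 2, 3, 6, 7}) = 4
G(10) = mex({0, 1, 3, 4, 5, 7}) = 2
G(11) = mex({0, 1, 2, 3, 4, 5}) = 6
G(12) = mex({0, 1, 2, 3, 5, 6, 7}) = 4
G(13) = mex({0, 2, 3, 4, 6, 7}) = 1
G(14) = mex({0, 1, 4, 5, 6, 7}) = 2
G(15) = mex({0, 1, 2, 3, 4, 5, 6}) = 7
G(16) = mex({0, 2, 3, 5, 6, 7}) = 1
G(17) = mex({0, 1, 2, 3, 5, 6, 7}) = 4
G(18) = mex({0, 1, 2, 4, 5, 6}) = 3
G(19) = mex({0, 1, 3, 4, 5, 7}) = 2
G(20) = mex({0, 2, 3, 4, 5, 6, 7}) = 1
G(21) = mex({0, 1, 2, 3, 5, 6, 7}) = 4
G(22) = mex({0, 1, 2, 3, 4, 5, 7}) = 6
G(23) = mex({0, 1, 2, 3, 4, 5, 6}) = 7
G(24) = mex({0, 1, 2, 3, 5, 6, 7}) = 4
G(25) = mex({0, 2, 3, 4, 6, 7}) = 1
G(26) = mex({0, 1, 3, 4, 5, 6, 7}) = 2
G(27) = mex({0, 1, 2, 3, 4, 5, 6, 7}) = 8
G(28) = mex({0, 1, 2, 3, 4, 6, 7, 8}) = 5
G(29) = mex({0, 1, 2, 3, 5, 6, 7, 8, 9}) = 4
G(30) = mex({0, 1, 2, 3, 4, 5, 6, 9, 10}) = 7
G(31) = mex({0, 1, 3, 4, 5, 7, 10, 11}) = 2
G(32) = mex({0, 2, 3, 4, 5, 6, 7, 9, 11}) = 1
G(33) = mex({0, 1, 2, 3, 4, 5, 6, 7, 9, 12}) = 8
G(34) = mex({0, 1, 2, 3, 4, 5, 7, 8, 11, 12}) = 6
G(35) = mex({0, 1, 2, 3, 4, 5, 6, 8, 9, 10, 11}) = 7
G(36) = mex({0, 1, 2, 3, 5, 6, 7, 9, 10}) = 4
G(37) = mex({0, 2, 3, 4, 6, 7, 9, 10, 11, 12}) = 1
G(38) = mex({0, 1, 3, 4, 5, 6, 7, 9, 10, 11, 12}) = 2
G(39) = mex({0, 1, 2, 4, 5, 6, 7, 9, 10, 12, 14}) = 3
G(40) = mex({0, 2, 3, 4, 6, 7, 11, 12, 14}) = 1
G(41) = mex({0, 1, 2, 3, 5, 6, 7, 9, 10, 11, 12}) = 4
G(42) = mex({0, 1, 2, 3, 4, 5, 6, 9, 10}) = 7
G(43) = mex({0, 1, 3, 4, 5, 7, 9, 10, 12, 15}) = 2
Therefore G(43) = 2.

2


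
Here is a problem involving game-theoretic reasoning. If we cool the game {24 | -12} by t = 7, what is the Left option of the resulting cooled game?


Original game: {24 | -12} (a switch {a | b} with a > b).
Cooling by t (for t below the temperature (a - b)/2 = 18) taxes each move by t: {a | b} cooled by t is {a - t | b + t}.
Cooling amount: t = 7
Cooled Left option: 24 - 7 = 17
Cooled Right option: -12 + 7 = -5
Cooled game: {17 | -5}
Left option = 17

17


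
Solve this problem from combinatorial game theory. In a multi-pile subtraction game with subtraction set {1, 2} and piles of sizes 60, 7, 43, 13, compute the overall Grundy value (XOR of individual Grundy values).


Subtraction set: {1, 2}
For this subtraction set, G(n) = n mod 3 (period = max + 1 = 3).
Pile 1 (size 60): G(60) = 60 mod 3 = 0
Pile 2 (size 7): G(7) = 7 mod 3 = 1
Pile 3 (size 43): G(43) = 43 mod 3 = 1
Pile 4 (size 13): G(13) = 13 mod 3 = 1
Total Grundy value = XOR of all: 0 XOR 1 XOR 1 XOR 1 = 1

1


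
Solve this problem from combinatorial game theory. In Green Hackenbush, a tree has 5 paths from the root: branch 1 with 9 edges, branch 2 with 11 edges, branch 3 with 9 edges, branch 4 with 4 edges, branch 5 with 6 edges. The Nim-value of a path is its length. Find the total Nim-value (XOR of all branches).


The tree has 5 branches from the ground vertex.
In Green Hackenbush, the Nim-value of a simple path of length k is k.
Branch 1: length 9, Nim-value = 9
Branch 2: length 11, Nim-value = 11
Branch 3: length 9, Nim-value = 9
Branch 4: length 4, Nim-value = 4
Branch 5: length 6, Nim-value = 6
Total Nim-value = XOR of all branch values:
0 XOR 9 = 9
9 XOR 11 = 2
2 XOR 9 = 11
11 XOR 4 = 15
15 XOR 6 = 9
Nim-value of the tree = 9

9


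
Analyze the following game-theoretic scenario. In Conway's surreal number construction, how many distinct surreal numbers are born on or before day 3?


Day 0: {|} = 0 is born. Count = 1.
Day n: the number of surreal numbers born by day n is 2^(n+1) - 1.
By day 0: 2^1 - 1 = 1
By day 1: 2^2 - 1 = 3
By day 2: 2^3 - 1 = 7
By day 3: 2^4 - 1 = 15
By day 3: 15 surreal numbers.

15


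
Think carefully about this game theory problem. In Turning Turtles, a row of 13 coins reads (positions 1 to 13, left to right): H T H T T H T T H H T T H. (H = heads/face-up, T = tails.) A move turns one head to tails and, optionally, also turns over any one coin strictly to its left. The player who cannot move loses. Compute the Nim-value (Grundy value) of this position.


Coins: H T H T T H T T H H T T H
Key fact: a single head at position k behaves exactly like a Nim heap of size k (turning it to T and optionally flipping a coin at j < k corresponds to moving the heap from k to j, or to 0), and heads combine as a disjunctive sum (two heads at the same place would cancel, matching j XOR j = 0). So the Nim-value is the XOR of the 1-indexed positions of the heads.
Face-up positions (1-indexed): [1, 3, 6, 9, 10, 13]
XOR 0 with 1: 0 XOR 1 = 1
XOR 1 with 3: 1 XOR 3 = 2
XOR 2 with 6: 2 XOR 6 = 4
XOR 4 with 9: 4 XOR 9 = 13
XOR 13 with 10: 13 XOR 10 = 7
XOR 7 with 13: 7 XOR 13 = 10
Nim-value = 10

10


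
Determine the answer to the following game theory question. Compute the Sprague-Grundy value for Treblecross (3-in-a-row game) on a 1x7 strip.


Treblecross: place X on empty cells; 3-in-a-row wins.
Playing within two cells of an existing X lets the opponent win at once, so sensible play treats the cells i-2..i+2 around each X as dead. The player left with no safe cell loses, so this is a normal-play take-away game on strips of safe cells.
Placing X at cell i (0-indexed) of a strip of k safe cells leaves independent strips of sizes max(0, i-2) and max(0, k-i-3). Hence G(k) = mex{ G(max(0,i-2)) XOR G(max(0,k-i-3)) : 0 <= i < k }, with G(0) = 0.
G(1): splits (0,0):0^0=0 -> mex({0}) = 1
G(2): splits (0,0):0^0=0 -> mex({0}) = 1
G(3): splits (0,0):0^0=0 -> mex({0}) = 1
G(4): splits (0,1):0^1=1 (0,0):0^0=0 -> mex({0, 1}) = 2
G(5): splits (0,2):0^1=1 (0,1):0^1=1 (0,0):0^0=0 -> mex({0, 1}) = 2
G(6) = mex({1}) = 0
G(7) = mex({0, 1, 2}) = 3
Therefore G(7) = 3.

3


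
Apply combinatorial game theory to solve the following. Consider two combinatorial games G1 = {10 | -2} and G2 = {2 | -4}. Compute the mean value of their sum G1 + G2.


G1 = {10 | -2}, G2 = {2 | -4}
Each is a switch {a | b} with numbers a > b; its mean value is (a + b)/2, and mean value is additive over game sums: m(G1 + G2) = m(G1) + m(G2).
Mean of G1 = (10 + (-2))/2 = 8/2 = 4
Mean of G2 = (2 + (-4))/2 = -2/2 = -1
Mean of G1 + G2 = 4 + -1 = 3

3


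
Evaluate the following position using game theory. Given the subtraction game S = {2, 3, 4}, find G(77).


The subtraction set is S = {2, 3, 4}.
G(k) = mex{ G(k - s) : s in S, s <= k }. We compute iteratively: G(0) = 0.
G(1) = mex({}) = 0
G(2) = mex({0}) = 1
G(3) = mex({0}) = 1
G(4) = mex({0, 1}) = 2
G(5) = mex({0, 1}) = 2
G(6) = mex({1, 2}) = 0
G(7) = mex({1, 2}) = 0
G(8) = mex({0, 2}) = 1
G(9) = mex({0, 2}) = 1
Observe that G(6)..G(9) = 0, 0, 1, 1 repeats G(0)..G(3) = 0, 0, 1, 1.
For k >= max(S) = 4, G(k) is determined by the previous 4 values G(k-4)..G(k-1); a window of 4 consecutive values has recurred shifted by 6, so by induction G(k + 6) = G(k) for all k >= 0: the sequence is periodic from the start with period 6.
One period: G(0..5) = 0, 0, 1, 1, 2, 2.
77 mod 6 = 5, so G(77) = G(5) = 2.

2


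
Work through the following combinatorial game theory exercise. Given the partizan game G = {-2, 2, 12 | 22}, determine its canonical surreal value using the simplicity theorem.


Left options: {-2, 2, 12}, max = 12
Right options: {22}, min = 22
All options are numbers and max(Left) < min(Right), so by the simplicity theorem the value is the simplest (earliest-born) number strictly between 12 and 22.
Integers 13 through 21 all lie strictly between 12 and 22.
Among integers, the simplest (lowest birthday = smallest |n|; 0 is born on day 0, +-n on day n) is 13.
No non-integer in the interval can be simpler: if x is a non-integer in the interval, then floor(x) or ceil(x) also lies in the interval (the interval contains an integer), and both are proper prefixes of x's sign expansion, i.e. born earlier. So the game value is 13.
Game value = 13

13


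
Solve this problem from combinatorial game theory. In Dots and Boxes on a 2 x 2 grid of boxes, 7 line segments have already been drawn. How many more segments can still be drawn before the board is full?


Grid: 2 x 2 boxes, i.e. 3 rows and 3 columns of dots.
Horizontal edges: (rows + 1) * cols = 3 * 2 = 6
Vertical edges: rows * (cols + 1) = 2 * 3 = 6
Total edges: 6 + 6 = 12
Edges drawn: 7
Remaining: 12 - 7 = 5

5


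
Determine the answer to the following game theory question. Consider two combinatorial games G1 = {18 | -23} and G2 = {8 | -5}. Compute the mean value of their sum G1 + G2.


G1 = {18 | -23}, G2 = {8 | -5}
Each is a switch {a | b} with numbers a > b; its mean value is (a + b)/2, and mean value is additive over game sums: m(G1 + G2) = m(G1) + m(G2).
Mean of G1 = (18 + (-23))/2 = -5/2 = -5/2
Mean of G2 = (8 + (-5))/2 = 3/2 = 3/2
Mean of G1 + G2 = -5/2 + 3/2 = -1

-1


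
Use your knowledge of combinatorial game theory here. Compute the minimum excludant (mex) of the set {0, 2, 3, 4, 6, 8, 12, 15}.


Set = {0, 2, 3, 4, 6, 8, 12, 15}
0 is in the set.
1 is NOT in the set. This is the mex.
mex = 1

1


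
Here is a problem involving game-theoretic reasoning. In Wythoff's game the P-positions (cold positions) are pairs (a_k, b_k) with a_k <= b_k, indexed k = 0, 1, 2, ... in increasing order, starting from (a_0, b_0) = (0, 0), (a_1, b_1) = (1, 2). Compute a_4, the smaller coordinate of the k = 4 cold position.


By Wythoff's theorem, a_k = floor(k * phi) and b_k = floor(k * phi^2) = a_k + k, where phi = (1 + sqrt(5))/2 is the golden ratio.
phi = (1 + sqrt(5))/2 = 1.618034
k = 4
k * phi = 4 * 1.618034 = 6.472136
a_4 = floor(k * phi) = 6

6


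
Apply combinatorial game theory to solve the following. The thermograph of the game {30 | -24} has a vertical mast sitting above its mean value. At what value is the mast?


Game = {30 | -24}, a switch {a | b} with numbers a > b.
Its thermograph has left wall a - t and right wall b + t, which meet at t = (a - b)/2, where both equal (a + b)/2. So the mast (mean value) is at (a + b)/2.
Mean = (30 + (-24))/2 = 6/2 = 3

3


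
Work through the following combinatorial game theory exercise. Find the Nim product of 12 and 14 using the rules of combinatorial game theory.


Nim multiplication is bilinear over XOR: (u XOR v) * w = (u*w) XOR (v*w).
So we split each operand into its bit components and XOR the pairwise Nim products.
12 = 4 + 8 (as XOR of powers of 2).
14 = 2 + 4 + 8 (as XOR of powers of 2).
Using the standard Nim-product table on single bits:
  2*2 = 3,   2*4 = 8,   2*8 = 12,
  4*4 = 6,   4*8 = 11,  8*8 = 13,
and  1*x = x (identity), k*l = l*k (commutative).
Pairwise Nim products:
  4 * 2 = 8
  4 * 4 = 6
  4 * 8 = 11
  8 * 2 = 12
  8 * 4 = 11
  8 * 8 = 13
XOR them: 8 XOR 6 XOR 11 XOR 12 XOR 11 XOR 13 = 15.
Result: 12 * 14 = 15 (in Nim).

15


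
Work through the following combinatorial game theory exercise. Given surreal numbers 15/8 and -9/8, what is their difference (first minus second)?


x = 15/8, y = -9/8
Converting to common denominator: 8
x = 15/8, y = -9/8
x - y = 15/8 - -9/8 = 3

3


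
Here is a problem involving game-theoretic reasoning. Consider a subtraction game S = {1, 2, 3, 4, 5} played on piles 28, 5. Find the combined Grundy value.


Subtraction set: {1, 2, 3, 4, 5}
For this subtraction set, G(n) = n mod 6 (period = max + 1 = 6).
Pile 1 (size 28): G(28) = 28 mod 6 = 4
Pile 2 (size 5): G(5) = 5 mod 6 = 5
Total Grundy value = XOR of all: 4 XOR 5 = 1

1


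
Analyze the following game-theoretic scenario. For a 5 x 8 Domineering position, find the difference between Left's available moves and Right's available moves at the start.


Board is 5 x 8 (rows x cols).
Left (vertical) placements: (rows-1) * cols = 4 * 8 = 32
Right (horizontal) placements: rows * (cols-1) = 5 * 7 = 35
Advantage = Left - Right = 32 - 35 = -3

-3


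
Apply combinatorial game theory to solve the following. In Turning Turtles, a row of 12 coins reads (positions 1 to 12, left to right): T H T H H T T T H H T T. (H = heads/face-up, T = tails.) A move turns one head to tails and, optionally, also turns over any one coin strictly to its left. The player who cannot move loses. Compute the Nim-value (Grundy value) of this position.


Coins: T H T H H T T T H H T T
Key fact: a single head at position k behaves exactly like a Nim heap of size k (turning it to T and optionally flipping a coin at j < k corresponds to moving the heap from k to j, or to 0), and heads combine as a disjunctive sum (two heads at the same place would cancel, matching j XOR j = 0). So the Nim-value is the XOR of the 1-indexed positions of the heads.
Face-up positions (1-indexed): [2, 4, 5, 9, 10]
XOR 0 with 2: 0 XOR 2 = 2
XOR 2 with 4: 2 XOR 4 = 6
XOR 6 with 5: 6 XOR 5 = 3
XOR 3 with 9: 3 XOR 9 = 10
XOR 10 with 10: 10 XOR 10 = 0
Nim-value = 0

0


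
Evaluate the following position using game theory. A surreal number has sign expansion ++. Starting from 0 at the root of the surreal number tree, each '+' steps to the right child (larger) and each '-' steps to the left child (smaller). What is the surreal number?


Sign expansion: ++
Rule: track bounds (lo, hi), initially (-inf, +inf). On '+', the current value becomes lo and we move to the simplest number in (value, hi): value + 1 if hi = +inf, otherwise the midpoint (value + hi)/2. On '-', the current value becomes hi and we move to value - 1 if lo = -inf, otherwise the midpoint (lo + value)/2.
Start at 0.
Step 1: sign = +, move right. Bounds: (0, +inf). Value = 1
Step 2: sign = +, move right. Bounds: (1, +inf). Value = 2
The surreal number with sign expansion ++ is 2.

2


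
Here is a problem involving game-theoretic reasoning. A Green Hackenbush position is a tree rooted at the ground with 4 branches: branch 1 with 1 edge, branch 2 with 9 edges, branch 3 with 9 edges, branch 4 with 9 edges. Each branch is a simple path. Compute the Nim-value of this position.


The tree has 4 branches from the ground vertex.
In Green Hackenbush, the Nim-value of a simple path of length k is k.
Branch 1: length 1, Nim-value = 1
Branch 2: length 9, Nim-value = 9
Branch 3: length 9, Nim-value = 9
Branch 4: length 9, Nim-value = 9
Total Nim-value = XOR of all branch values:
0 XOR 1 = 1
1 XOR 9 = 8
8 XOR 9 = 1
1 XOR 9 = 8
Nim-value of the tree = 8

8


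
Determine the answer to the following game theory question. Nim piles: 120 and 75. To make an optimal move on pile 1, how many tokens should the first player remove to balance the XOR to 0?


Piles: 120 and 75
Current XOR: 120 XOR 75 = 51 (non-zero, so this is an N-position).
To make the XOR zero, we need to find a move that balances the piles.
For pile 1 (size 120): target = 120 XOR 51 = 75
We reduce pile 1 from 120 to 75.
Tokens removed: 120 - 75 = 45
Verification: 75 XOR 75 = 0

45


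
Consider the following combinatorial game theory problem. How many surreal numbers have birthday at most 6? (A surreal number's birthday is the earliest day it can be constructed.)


Day 0: {|} = 0 is born. Count = 1.
Day n: the number of surreal numbers born by day n is 2^(n+1) - 1.
By day 0: 2^1 - 1 = 1
By day 1: 2^2 - 1 = 3
By day 2: 2^3 - 1 = 7
By day 3: 2^4 - 1 = 15
By day 4: 2^5 - 1 = 31
By day 5: 2^6 - 1 = 63
By day 6: 2^7 - 1 = 127
By day 6: 127 surreal numbers.

127


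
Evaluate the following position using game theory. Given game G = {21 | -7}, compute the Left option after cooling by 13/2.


Original game: {21 | -7} (a switch {a | b} with a > b).
Cooling by t (for t below the temperature (a - b)/2 = 14) taxes each move by t: {a | b} cooled by t is {a - t | b + t}.
Cooling amount: t = 13/2
Cooled Left option: 21 - 13/2 = 29/2
Cooled Right option: -7 + 13/2 = -1/2
Cooled game: {29/2 | -1/2}
Left option = 29/2

29/2


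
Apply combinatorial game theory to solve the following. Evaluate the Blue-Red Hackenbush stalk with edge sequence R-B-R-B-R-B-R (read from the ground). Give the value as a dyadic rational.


Edges (from ground): R-B-R-B-R-B-R
By Berlekamp's sign-expansion rule, a Blue-Red Hackenbush stalk has the value of the surreal number whose sign sequence is the edge sequence with B -> + and R -> -.
Sign sequence: -+-+-+-
Trace the sign expansion in the surreal number tree, starting from 0:
Edge 1: R (sign -) -> bounds (-inf, 0), value = -1
Edge 2: B (sign +) -> bounds (-1, 0), value = -1/2
Edge 3: R (sign -) -> bounds (-1, -1/2), value = -3/4
Edge 4: B (sign +) -> bounds (-3/4, -1/2), value = -5/8
Edge 5: R (sign -) -> bounds (-3/4, -5/8), value = -11/16
Edge 6: B (sign +) -> bounds (-11/16, -5/8), value = -21/32
Edge 7: R (sign -) -> bounds (-11/16, -21/32), value = -43/64
Game value = -43/64

-43/64


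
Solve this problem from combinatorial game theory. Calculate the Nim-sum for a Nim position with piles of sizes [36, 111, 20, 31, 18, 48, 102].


We need the XOR (exclusive or) of all pile sizes.
After XOR-ing pile 1 (size 36): 0 XOR 36 = 36
After XOR-ing pile 2 (size 111): 36 XOR 111 = 75
After XOR-ing pile 3 (size 20): 75 XOR 20 = 95
After XOR-ing pile 4 (size 31): 95 XOR 31 = 64
After XOR-ing pile 5 (size 18): 64 XOR 18 = 82
After XOR-ing pile 6 (size 48): 82 XOR 48 = 98
After XOR-ing pile 7 (size 102): 98 XOR 102 = 4
The Nim-value of this position is 4.

4


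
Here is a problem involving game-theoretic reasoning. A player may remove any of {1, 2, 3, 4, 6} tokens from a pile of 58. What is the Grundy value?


The subtraction set is S = {1, 2, 3, 4, 6}.
G(k) = mex{ G(k - s) : s in S, s <= k }. We compute iteratively: G(0) = 0.
G(1) = mex({0}) = 1
G(2) = mex({0, 1}) = 2
G(3) = mex({0, 1, 2}) = 3
G(4) = mex({0, 1, 2, 3}) = 4
G(5) = mex({1, 2, 3, 4}) = 0
G(6) = mex({0, 2, 3, 4}) = 1
G(7) = mex({0, 1, 3, 4}) = 2
G(8) = mex({0, 1, 2, 4}) = 3
G(9) = mex({0, 1, 2, 3}) = 4
G(10) = mex({1, 2, 3, 4}) = 0
Observe that G(5)..G(10) = 0, 1, 2, 3, 4, 0 repeats G(0)..G(5) = 0, 1, 2, 3, 4, 0.
For k >= max(S) = 6, G(k) is determined by the previous 6 values G(k-6)..G(k-1); a window of 6 consecutive values has recurred shifted by 5, so by induction G(k + 5) = G(k) for all k >= 0: the sequence is periodic from the start with period 5.
One period: G(0..4) = 0, 1, 2, 3, 4.
58 mod 5 = 3, so G(58) = G(3) = 3.

3


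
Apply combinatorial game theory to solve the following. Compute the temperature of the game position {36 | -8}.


The game is {36 | -8}, a switch {a | b} with numbers a > b.
Cooling {a | b} by t gives {a - t | b + t}, which stops being hot when a - t = b + t, i.e. at t = (a - b)/2. So the temperature of a switch is (a - b)/2.
Temperature = (Left option - Right option) / 2
= (36 - (-8)) / 2
= 44 / 2
= 22

22


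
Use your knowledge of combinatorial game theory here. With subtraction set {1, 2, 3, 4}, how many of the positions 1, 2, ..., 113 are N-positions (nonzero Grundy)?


Subtraction set S = {1, 2, 3, 4}, so G(n) = n mod 5.
G(n) = 0 when n is a multiple of 5.
Multiples of 5 in [1, 113]: 22
N-positions (nonzero Grundy) = 113 - 22 = 91

91


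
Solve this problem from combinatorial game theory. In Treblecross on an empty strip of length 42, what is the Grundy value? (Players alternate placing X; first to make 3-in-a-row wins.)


Treblecross: place X on empty cells; 3-in-a-row wins.
Playing within two cells of an existing X lets the opponent win at once, so sensible play treats the cells i-2..i+2 around each X as dead. The player left with no safe cell loses, so this is a normal-play take-away game on strips of safe cells.
Placing X at cell i (0-indexed) of a strip of k safe cells leaves independent strips of sizes max(0, i-2) and max(0, k-i-3). Hence G(k) = mex{ G(max(0,i-2)) XOR G(max(0,k-i-3)) : 0 <= i < k }, with G(0) = 0.
G(1): splits (0,0):0^0=0 -> mex({0}) = 1
G(2): splits (0,0):0^0=0 -> mex({0}) = 1
G(3): splits (0,0):0^0=0 -> mex({0}) = 1
G(4): splits (0,1):0^1=1 (0,0):0^0=0 -> mex({0, 1}) = 2
G(5): splits (0,2):0^1=1 (0,1):0^1=1 (0,0):0^0=0 -> mex({0, 1}) = 2
G(6) = mex({1}) = 0
G(7) = mex({0, 1, 2}) = 3
G(8) = mex({0, 1, 2}) = 3
G(9) = mex({0, 2}) = 1
G(10) = mex({0, 2, 3}) = 1
G(11) = mex({0, 3}) = 1
G(12) = mex({1, 3}) = 0
G(13) = mex({0, 1, 2, 3}) = 4
G(14) = mex({0, 1, 2}) = 3
G(15) = mex({0, 1, 2}) = 3
G(16) = mex({0, 1, 2, 4}) = 3
G(17) = mex({0, 1, 3, 4}) = 2
G(18) = mex({0, 1, 3, 4}) = 2
G(19) = mex({0, 1, 3, 5}) = 2
G(20) = mex({0, 1, 2, 3, 5}) = 4
G(21) = mex({0, 1, 2, 3, 5}) = 4
G(22) = mex({1, 2, 6}) = 0
G(23) = mex({0, 1, 2, 3, 4, 6}) = 5
G(24) = mex({0, 1, 2, 3, 4}) = 5
G(25) = mex({0, 1, 3, 4, 7}) = 2
G(26) = mex({0, 1, 3, 4, 5, 7}) = 2
G(27) = mex({0, 1, 3, 5}) = 2
G(28) = mex({0, 1, 2, 5}) = 3
G(29) = mex({0, 1, 2, 4, 5, 6}) = 3
G(30) = mex({1, 2, 4, 6}) = 0
G(31) = mex({0, 1, 2, 3, 4, 6}) = 5
G(32) = mex({1, 2, 3, 4, 7}) = 0
G(33) = mex({0, 3, 7}) = 1
G(34) = mex({0, 2, 3, 5, 7}) = 1
G(35) = mex({0, 2, 3, 5, 6}) = 1
G(36) = mex({0, 1, 2, 5, 6}) = 3
G(37) = mex({0, 1, 2, 4, 5, 6}) = 3
G(38) = mex({0, 1, 2, 4}) = 3
G(39) = mex({0, 1, 2, 3, 4, 7}) = 5
G(40) = mex({0, 1, 2, 3, 4, 5, 7}) = 6
G(41) = mex({0, 1, 2, 3, 5, 7}) = 4
G(42) = mex({0, 1, 2, 3, 5, 6, 7}) = 4
Therefore G(42) = 4.

4


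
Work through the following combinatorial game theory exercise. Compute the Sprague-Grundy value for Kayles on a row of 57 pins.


Kayles: a move removes 1 or 2 adjacent pins from a contiguous row.
Removing pins from a row of k leaves two independent rows (a, b) with a + b = k - 1 (one pin) or a + b = k - 2 (two pins); an end removal gives a = 0.
By Sprague-Grundy, G(k) = mex{ G(a) XOR G(b) } over all these splits. G(0) = 0.
G(1): splits (0,0):0^0=0 -> mex({0}) = 1
G(2): splits (0,1):0^1=1 (0,0):0^0=0 -> mex({0, 1}) = 2
G(3): splits (0,2):0^2=2 (1,1):1^1=0 (0,1):0^1=1 -> mex({0, 1, 2}) = 3
G(4): splits (0,3):0^3=3 (1,2):1^2=3 (0,2):0^2=2 (1,1):1^1=0 -> mex({0, 2, 3}) = 1
G(5): splits (0,4):0^1=1 (1,3):1^3=2 (2,2):2^2=0 (0,3):0^3=3 (1,2):1^2=3 -> mex({0, 1, 2, 3}) = 4
G(6) = mex({0, 1, 2, 4}) = 3
G(7) = mex({0, 1, 3, 4, 5}) = 2
G(8) = mex({0, 2, 3, 5, 6}) = 1
G(9) = mex({0, 1, 2, 3, 6, 7}) = 4
G(10) = mex({0, 1, 3, 4, 5, 7}) = 2
G(11) = mex({0, 1, 2, 3, 4, 5}) = 6
G(12) = mex({0, 1, 2, 3, 5, 6, 7}) = 4
G(13) = mex({0, 2, 3, 4, 6, 7}) = 1
G(14) = mex({0, 1, 4, 5, 6, 7}) = 2
G(15) = mex({0, 1, 2, 3, 4, 5, 6}) = 7
G(16) = mex({0, 2, 3, 5, 6, 7}) = 1
G(17) = mex({0, 1, 2, 3, 5, 6, 7}) = 4
G(18) = mex({0, 1, 2, 4, 5, 6}) = 3
G(19) = mex({0, 1, 3, 4, 5, 7}) = 2
G(20) = mex({0, 2, 3, 4, 5, 6, 7}) = 1
G(21) = mex({0, 1, 2, 3, 5, 6, 7}) = 4
G(22) = mex({0, 1, 2, 3, 4, 5, 7}) = 6
G(23) = mex({0, 1, 2, 3, 4, 5, 6}) = 7
G(24) = mex({0, 1, 2, 3, 5, 6, 7}) = 4
G(25) = mex({0, 2, 3, 4, 6, 7}) = 1
G(26) = mex({0, 1, 3, 4, 5, 6, 7}) = 2
G(27) = mex({0, 1, 2, 3, 4, 5, 6, 7}) = 8
G(28) = mex({0, 1, 2, 3, 4, 6, 7, 8}) = 5
G(29) = mex({0, 1, 2, 3, 5, 6, 7, 8, 9}) = 4
G(30) = mex({0, 1, 2, 3, 4, 5, 6, 9, 10}) = 7
G(31) = mex({0, 1, 3, 4, 5, 7, 10, 11}) = 2
G(32) = mex({0, 2, 3, 4, 5, 6, 7, 9, 11}) = 1
G(33) = mex({0, 1, 2, 3, 4, 5, 6, 7, 9, 12}) = 8
G(34) = mex({0, 1, 2, 3, 4, 5, 7, 8, 11, 12}) = 6
G(35) = mex({0, 1, 2, 3, 4, 5, 6, 8, 9, 10, 11}) = 7
G(36) = mex({0, 1, 2, 3, 5, 6, 7, 9, 10}) = 4
G(37) = mex({0, 2, 3, 4, 6, 7, 9, 10, 11, 12}) = 1
G(38) = mex({0, 1, 3, 4, 5, 6, 7, 9, 10, 11, 12}) = 2
G(39) = mex({0, 1, 2, 4, 5, 6, 7, 9, 10, 12, 14}) = 3
G(40) = mex({0, 2, 3, 4, 6, 7, 11, 12, 14}) = 1
G(41) = mex({0, 1, 2, 3, 5, 6, 7, 9, 10, 11, 12}) = 4
G(42) = mex({0, 1, 2, 3, 4, 5, 6, 9, 10}) = 7
G(43) = mex({0, 1, 3, 4, 5, 7, 9, 10, 12, 15}) = 2
G(44) = mex({0, 2, 3, 4, 5, 6, 7, 9, 10, 12, 15}) = 1
G(45) = mex({0, 1, 2, 3, 4, 5, 6, 7, 9, 10, 12, 14}) = 8
G(46) = mex({0, 1, 3, 4, 5, 7, 8, 11, 12, 14}) = 2
G(47) = mex({0, 1, 2, 3, 4, 5, 6, 8, 9, 10, 11, 12}) = 7
G(48) = mex({0, 1, 2, 3, 5, 6, 7, 9, 10}) = 4
G(49) = mex({0, 2, 3, 4, 6, 7, 9, 10, 11, 12, 15}) = 1
G(50) = mex({0, 1, 4, 5, 6, 7, 9, 11, 12, 14, 15}) = 2
G(51) = mex({0, 1, 2, 3, 4, 5, 6, 7, 9, 12, 14, 15}) = 8
G(52) = mex({0, 2, 3, 4, 5, 6, 7, 8, 11, 12, 15}) = 1
G(53) = mex({0, 1, 2, 3, 5, 6, 7, 8, 9, 10, 11, 12}) = 4
G(54) = mex({0, 1, 2, 3, 4, 5, 6, 9, 10}) = 7
G(55) = mex({0, 1, 3, 4, 5, 7, 9, 10, 11, 12}) = 2
G(56) = mex({0, 2, 3, 4, 5, 6, 7, 9, 10, 11, 12, 13, 14}) = 1
G(57) = mex({0, 1, 2, 3, 5, 6, 7, 9, 10, 12, 13, 14, 15}) = 4
Therefore G(57) = 4.

4


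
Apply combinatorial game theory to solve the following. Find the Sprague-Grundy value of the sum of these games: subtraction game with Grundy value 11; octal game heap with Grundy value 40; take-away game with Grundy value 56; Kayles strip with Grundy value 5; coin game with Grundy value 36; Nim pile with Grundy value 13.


By the Sprague-Grundy theorem, the Grundy value of a sum of games is the XOR of individual Grundy values.
subtraction game: Grundy value = 11. Running XOR: 0 XOR 11 = 11
octal game heap: Grundy value = 40. Running XOR: 11 XOR 40 = 35
take-away game: Grundy value = 56. Running XOR: 35 XOR 56 = 27
Kayles strip: Grundy value = 5. Running XOR: 27 XOR 5 = 30
coin game: Grundy value = 36. Running XOR: 30 XOR 36 = 58
Nim pile: Grundy value = 13. Running XOR: 58 XOR 13 = 55
The combined Grundy value is 55.

55


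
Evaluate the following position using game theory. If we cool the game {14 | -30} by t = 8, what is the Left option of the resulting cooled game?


Original game: {14 | -30} (a switch {a | b} with a > b).
Cooling by t (for t below the temperature (a - b)/2 = 22) taxes each move by t: {a | b} cooled by t is {a - t | b + t}.
Cooling amount: t = 8
Cooled Left option: 14 - 8 = 6
Cooled Right option: -30 + 8 = -22
Cooled game: {6 | -22}
Left option = 6

6


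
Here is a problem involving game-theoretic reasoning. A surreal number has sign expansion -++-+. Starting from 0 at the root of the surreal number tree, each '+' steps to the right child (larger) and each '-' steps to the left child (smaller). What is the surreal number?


Sign expansion: -++-+
Rule: track bounds (lo, hi), initially (-inf, +inf). On '+', the current value becomes lo and we move to the simplest number in (value, hi): value + 1 if hi = +inf, otherwise the midpoint (value + hi)/2. On '-', the current value becomes hi and we move to value - 1 if lo = -inf, otherwise the midpoint (lo + value)/2.
Start at 0.
Step 1: sign = -, move left. Bounds: (-inf, 0). Value = -1
Step 2: sign = +, move right. Bounds: (-1, 0). Value = -1/2
Step 3: sign = +, move right. Bounds: (-1/2, 0). Value = -1/4
Step 4: sign = -, move left. Bounds: (-1/2, -1/4). Value = -3/8
Step 5: sign = +, move right. Bounds: (-3/8, -1/4). Value = -5/16
The surreal number with sign expansion -++-+ is -5/16.

-5/16


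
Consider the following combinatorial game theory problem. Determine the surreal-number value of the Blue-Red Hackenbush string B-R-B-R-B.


Edges (from ground): B-R-B-R-B
By Berlekamp's sign-expansion rule, a Blue-Red Hackenbush stalk has the value of the surreal number whose sign sequence is the edge sequence with B -> + and R -> -.
Sign sequence: +-+-+
Trace the sign expansion in the surreal number tree, starting from 0:
Edge 1: B (sign +) -> bounds (0, +inf), value = 1
Edge 2: R (sign -) -> bounds (0, 1), value = 1/2
Edge 3: B (sign +) -> bounds (1/2, 1), value = 3/4
Edge 4: R (sign -) -> bounds (1/2, 3/4), value = 5/8
Edge 5: B (sign +) -> bounds (5/8, 3/4), value = 11/16
Game value = 11/16

11/16


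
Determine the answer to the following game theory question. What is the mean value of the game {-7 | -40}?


Game = {-7 | -40}, a switch {a | b} with numbers a > b.
Its thermograph has left wall a - t and right wall b + t, which meet at t = (a - b)/2, where both equal (a + b)/2. So the mast (mean value) is at (a + b)/2.
Mean = (-7 + (-40))/2 = -47/2 = -47/2

-47/2


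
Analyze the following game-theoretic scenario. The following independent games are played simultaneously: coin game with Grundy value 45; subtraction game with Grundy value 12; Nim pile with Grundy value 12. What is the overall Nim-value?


By the Sprague-Grundy theorem, the Grundy value of a sum of games is the XOR of individual Grundy values.
coin game: Grundy value = 45. Running XOR: 0 XOR 45 = 45
subtraction game: Grundy value = 12. Running XOR: 45 XOR 12 = 33
Nim pile: Grundy value = 12. Running XOR: 33 XOR 12 = 45
The combined Grundy value is 45.

45


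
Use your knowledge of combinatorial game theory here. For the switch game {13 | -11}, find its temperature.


The game is {13 | -11}, a switch {a | b} with numbers a > b.
Cooling {a | b} by t gives {a - t | b + t}, which stops being hot when a - t = b + t, i.e. at t = (a - b)/2. So the temperature of a switch is (a - b)/2.
Temperature = (Left option - Right option) / 2
= (13 - (-11)) / 2
= 24 / 2
= 12

12


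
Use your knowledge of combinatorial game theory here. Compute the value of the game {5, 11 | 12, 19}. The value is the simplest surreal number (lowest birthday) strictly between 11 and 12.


Left options: {5, 11}, max = 11
Right options: {12, 19}, min = 12
All options are numbers and max(Left) < min(Right), so by the simplicity theorem the value is the simplest (earliest-born) number strictly between 11 and 12.
No integer lies strictly between 11 and 12, so the value is the dyadic rational m/2^k in the interval with the smallest k (then m odd); search k = 1, 2, ...:
Denominator 2: 23/2 lies strictly between 11 and 12 -- found.
The simplest number in the interval is 23/2.
Game value = 23/2

23/2


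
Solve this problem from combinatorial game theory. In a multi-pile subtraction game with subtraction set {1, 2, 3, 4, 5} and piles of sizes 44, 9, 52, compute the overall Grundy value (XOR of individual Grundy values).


Subtraction set: {1, 2, 3, 4, 5}
For this subtraction set, G(n) = n mod 6 (period = max + 1 = 6).
Pile 1 (size 44): G(44) = 44 mod 6 = 2
Pile 2 (size 9): G(9) = 9 mod 6 = 3
Pile 3 (size 52): G(52) = 52 mod 6 = 4
Total Grundy value = XOR of all: 2 XOR 3 XOR 4 = 5

5


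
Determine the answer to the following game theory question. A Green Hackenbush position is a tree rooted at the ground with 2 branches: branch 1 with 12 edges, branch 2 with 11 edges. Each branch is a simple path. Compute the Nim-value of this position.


The tree has 2 branches from the ground vertex.
In Green Hackenbush, the Nim-value of a simple path of length k is k.
Branch 1: length 12, Nim-value = 12
Branch 2: length 11, Nim-value = 11
Total Nim-value = XOR of all branch values:
0 XOR 12 = 12
12 XOR 11 = 7
Nim-value of the tree = 7

7


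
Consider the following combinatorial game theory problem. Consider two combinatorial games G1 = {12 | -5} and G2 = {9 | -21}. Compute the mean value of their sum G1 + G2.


G1 = {12 | -5}, G2 = {9 | -21}
Each is a switch {a | b} with numbers a > b; its mean value is (a + b)/2, and mean value is additive over game sums: m(G1 + G2) = m(G1) + m(G2).
Mean of G1 = (12 + (-5))/2 = 7/2 = 7/2
Mean of G2 = (9 + (-21))/2 = -12/2 = -6
Mean of G1 + G2 = 7/2 + -6 = -5/2

-5/2


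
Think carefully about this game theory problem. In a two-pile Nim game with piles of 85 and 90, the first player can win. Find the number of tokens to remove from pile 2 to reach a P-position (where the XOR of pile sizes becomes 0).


Piles: 85 and 90
Current XOR: 85 XOR 90 = 15 (non-zero, so this is an N-position).
To make the XOR zero, we need to find a move that balances the piles.
For pile 2 (size 90): target = 90 XOR 15 = 85
We reduce pile 2 from 90 to 85.
Tokens removed: 90 - 85 = 5
Verification: 85 XOR 85 = 0

5


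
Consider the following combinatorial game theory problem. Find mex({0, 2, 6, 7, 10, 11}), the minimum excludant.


Set = {0, 2, 6, 7, 10, 11}
0 is in the set.
1 is NOT in the set. This is the mex.
mex = 1

1
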